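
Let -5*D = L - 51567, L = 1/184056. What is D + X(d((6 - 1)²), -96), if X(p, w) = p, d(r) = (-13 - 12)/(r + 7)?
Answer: 37961987129/3681120 ≈ 10313.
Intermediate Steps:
L = 1/184056 ≈ 5.4331e-6
d(r) = -25/(7 + r)
D = 9491215751/920280 (D = -(1/184056 - 51567)/5 = -⅕*(-9491215751/184056) = 9491215751/920280 ≈ 10313.)
D + X(d((6 - 1)²), -96) = 9491215751/920280 - 25/(7 + (6 - 1)²) = 9491215751/920280 - 25/(7 + 5²) = 9491215751/920280 - 25/(7 + 25) = 9491215751/920280 - 25/32 = 37961987129/3681120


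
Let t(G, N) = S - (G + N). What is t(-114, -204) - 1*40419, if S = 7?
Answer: -40094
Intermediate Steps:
t(G, N) = 7 - G - N (t(G, N) = 7 - (G + N) = 7 + (-G - N) = 7 - G - N)
t(-114, -204) - 1*40419 = (7 - 1*(-114) - 1*(-204)) - 1*40419 = (7 + 114 + 204) - 40419 = 325 - 40419 = -40094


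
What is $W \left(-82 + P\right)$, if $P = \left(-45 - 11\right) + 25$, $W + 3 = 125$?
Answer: $-13786$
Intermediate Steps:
$W = 122$ ($W = -3 + 125 = 122$)
$P = -31$ ($P = -56 + 25 = -31$)
$W \left(-82 + P\right) = 122 \left(-82 - 31\right) = 122 \left(-113\right) = -13786$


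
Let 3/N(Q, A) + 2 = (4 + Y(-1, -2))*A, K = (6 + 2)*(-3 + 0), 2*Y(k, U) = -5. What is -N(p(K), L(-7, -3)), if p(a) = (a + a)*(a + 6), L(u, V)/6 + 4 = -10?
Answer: 3/128 ≈ 0.023438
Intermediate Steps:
L(u, V) = -84 (L(u, V) = -24 + 6*(-10) = -24 - 60 = -84)
Y(k, U) = -5/2 (Y(k, U) = (½)*(-5) = -5/2)
K = -24 (K = 8*(-3) = -24)
p(a) = 2*a*(6 + a) (p(a) = (2*a)*(6 + a) = 2*a*(6 + a))
N(Q, A) = 3/(-2 + 3*A/2) (N(Q, A) = 3/(-2 + (4 - 5/2)*A) = 3/(-2 + 3*A/2))
-N(p(K), L(-7, -3)) = -6/(-4 + 3*(-84)) = -6/(-4 - 252) = -6/(-256) = -6*(-1)/256 = -1*(-3/128) = 3/128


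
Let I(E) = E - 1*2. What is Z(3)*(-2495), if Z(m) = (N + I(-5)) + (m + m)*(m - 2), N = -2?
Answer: 7485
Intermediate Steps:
I(E) = -2 + E (I(E) = E - 2 = -2 + E)
Z(m) = -9 + 2*m*(-2 + m) (Z(m) = (-2 + (-2 - 5)) + (m + m)*(m - 2) = (-2 - 7) + (2*m)*(-2 + m) = -9 + 2*m*(-2 + m))
Z(3)*(-2495) = (-9 - 4*3 + 2*3²)*(-2495) = (-9 - 12 + 2*9)*(-2495) = (-9 - 12 + 18)*(-2495) = -3*(-2495) = 7485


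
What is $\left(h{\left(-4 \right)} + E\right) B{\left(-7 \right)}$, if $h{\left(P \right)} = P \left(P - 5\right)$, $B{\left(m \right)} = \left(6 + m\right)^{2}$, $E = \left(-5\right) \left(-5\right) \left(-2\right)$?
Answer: $-14$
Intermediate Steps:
$E = -50$ ($E = 25 \left(-2\right) = -50$)
$h{\left(P \right)} = P \left(-5 + P\right)$
$\left(h{\left(-4 \right)} + E\right) B{\left(-7 \right)} = \left(- 4 \left(-5 - 4\right) - 50\right) \left(6 - 7\right)^{2} = \left(\left(-4\right) \left(-9\right) - 50\right) \left(-1\right)^{2} = \left(36 - 50\right) 1 = \left(-14\right) 1 = -14$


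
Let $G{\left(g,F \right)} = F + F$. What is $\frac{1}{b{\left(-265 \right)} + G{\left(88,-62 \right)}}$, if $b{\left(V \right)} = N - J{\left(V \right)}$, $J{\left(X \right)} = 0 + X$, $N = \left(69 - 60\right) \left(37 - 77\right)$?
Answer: $- \frac{1}{219} \approx -0.0045662$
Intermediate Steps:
$G{\left(g,F \right)} = 2 F$
$N = -360$ ($N = 9 \left(-40\right) = -360$)
$J{\left(X \right)} = X$
$b{\left(V \right)} = -360 - V$
$\frac{1}{b{\left(-265 \right)} + G{\left(88,-62 \right)}} = \frac{1}{\left(-360 - -265\right) + 2 \left(-62\right)} = \frac{1}{\left(-360 + 265\right) - 124} = \frac{1}{-95 - 124} = \frac{1}{-219} = - \frac{1}{219}$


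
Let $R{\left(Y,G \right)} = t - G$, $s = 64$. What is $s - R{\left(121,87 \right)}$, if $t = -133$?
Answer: $284$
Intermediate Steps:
$R{\left(Y,G \right)} = -133 - G$
$s - R{\left(121,87 \right)} = 64 - \left(-133 - 87\right) = 64 - -220 = 64 + 220 = 284$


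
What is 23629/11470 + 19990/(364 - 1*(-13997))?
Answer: 568621369/164720670 ≈ 3.4520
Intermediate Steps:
23629/11470 + 19990/(364 - 1*(-13997)) = 23629*(1/11470) + 19990/(364 + 13997) = 23629/11470 + 19990/14361 = 568621369/164720670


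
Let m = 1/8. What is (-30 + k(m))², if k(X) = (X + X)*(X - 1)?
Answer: 935089/1024 ≈ 913.17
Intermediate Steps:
m = ⅛ ≈ 0.12500
k(X) = 2*X*(-1 + X) (k(X) = (2*X)*(-1 + X) = 2*X*(-1 + X))
(-30 + k(m))² = (-30 + 2*(⅛)*(-1 + ⅛))² = (-30 + 2*(⅛)*(-7/8))² = (-30 - 7/32)² = (-967/32)² = 935089/1024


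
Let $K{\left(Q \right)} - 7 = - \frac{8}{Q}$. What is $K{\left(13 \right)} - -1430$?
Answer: $\frac{18673}{13} \approx 1436.4$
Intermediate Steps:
$K{\left(Q \right)} = 7 - \frac{8}{Q}$
$K{\left(13 \right)} - -1430 = \left(7 - \frac{8}{13}\right) - -1430 = \left(7 - \frac{8}{13}\right) + 1430 = \frac{83}{13} + 1430 = \frac{18673}{13}$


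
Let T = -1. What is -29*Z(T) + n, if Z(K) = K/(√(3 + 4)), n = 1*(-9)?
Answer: -9 + 29*√7/7 ≈ 1.9610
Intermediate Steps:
n = -9
Z(K) = K*√7/7 (Z(K) = K/(√7) = K*(√7/7) = K*√7/7)
-29*Z(T) + n = -29*(-1)*√7/7 - 9 = -(-29)*√7/7 - 9 = 29*√7/7 - 9 = -9 + 29*√7/7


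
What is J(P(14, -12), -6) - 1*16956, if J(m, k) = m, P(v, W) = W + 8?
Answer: -16960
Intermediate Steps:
P(v, W) = 8 + W
J(P(14, -12), -6) - 1*16956 = (8 - 12) - 1*16956 = -4 - 16956 = -16960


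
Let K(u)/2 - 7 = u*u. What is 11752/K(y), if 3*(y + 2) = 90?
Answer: 52/7 ≈ 7.4286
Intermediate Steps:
y = 28 (y = -2 + (⅓)*90 = -2 + 30 = 28)
K(u) = 14 + 2*u² (K(u) = 14 + 2*(u*u) = 14 + 2*u²)
11752/K(y) = 11752/(14 + 2*28²) = 11752/(14 + 2*784) = 11752/(14 + 1568) = 11752/1582 = 11752*(1/1582) = 52/7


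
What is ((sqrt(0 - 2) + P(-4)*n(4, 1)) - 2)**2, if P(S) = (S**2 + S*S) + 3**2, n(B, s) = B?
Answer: (162 + I*sqrt(2))**2 ≈ 26242.0 + 458.2*I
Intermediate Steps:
P(S) = 9 + 2*S**2 (P(S) = (S**2 + S**2) + 9 = 2*S**2 + 9 = 9 + 2*S**2)
((sqrt(0 - 2) + P(-4)*n(4, 1)) - 2)**2 = ((sqrt(0 - 2) + (9 + 2*(-4)**2)*4) - 2)**2 = ((sqrt(-2) + (9 + 2*16)*4) - 2)**2 = ((I*sqrt(2) + (9 + 32)*4) - 2)**2 = ((I*sqrt(2) + 41*4) - 2)**2 = ((I*sqrt(2) + 164) - 2)**2 = ((164 + I*sqrt(2)) - 2)**2 = (162 + I*sqrt(2))**2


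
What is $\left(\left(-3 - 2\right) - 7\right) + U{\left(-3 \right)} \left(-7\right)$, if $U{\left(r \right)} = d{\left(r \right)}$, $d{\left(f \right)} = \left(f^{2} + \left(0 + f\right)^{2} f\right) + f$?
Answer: $135$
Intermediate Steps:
$d{\left(f \right)} = f + f^{2} + f^{3}$ ($d{\left(f \right)} = \left(f^{2} + f^{2} f\right) + f = \left(f^{2} + f^{3}\right) + f = f + f^{2} + f^{3}$)
$U{\left(r \right)} = r \left(1 + r + r^{2}\right)$
$\left(\left(-3 - 2\right) - 7\right) + U{\left(-3 \right)} \left(-7\right) = \left(\left(-3 - 2\right) - 7\right) + - 3 \left(1 - 3 + \left(-3\right)^{2}\right) \left(-7\right) = \left(\left(-3 - 2\right) - 7\right) + - 3 \left(1 - 3 + 9\right) \left(-7\right) = \left(-5 - 7\right) + \left(-3\right) 7 \left(-7\right) = -12 - -147 = -12 + 147 = 135$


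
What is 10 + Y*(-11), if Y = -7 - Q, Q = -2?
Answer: 65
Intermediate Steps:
Y = -5 (Y = -7 - 1*(-2) = -7 + 2 = -5)
10 + Y*(-11) = 10 - 5*(-11) = 10 + 55 = 65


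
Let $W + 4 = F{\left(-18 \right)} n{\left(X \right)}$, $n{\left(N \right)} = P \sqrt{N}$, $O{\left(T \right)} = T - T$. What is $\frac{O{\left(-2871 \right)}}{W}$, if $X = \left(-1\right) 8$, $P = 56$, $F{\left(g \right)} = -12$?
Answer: $0$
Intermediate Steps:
$O{\left(T \right)} = 0$
$X = -8$
$n{\left(N \right)} = 56 \sqrt{N}$
$W = -4 - 1344 i \sqrt{2}$ ($W = -4 - 12 \cdot 56 \sqrt{-8} = -4 - 12 \cdot 56 \cdot 2 i \sqrt{2} = -4 - 12 \cdot 112 i \sqrt{2} = -4 - 1344 i \sqrt{2} \approx -4.0 - 1900.7 i$)
$\frac{O{\left(-2871 \right)}}{W} = \frac{0}{-4 - 1344 i \sqrt{2}} = 0$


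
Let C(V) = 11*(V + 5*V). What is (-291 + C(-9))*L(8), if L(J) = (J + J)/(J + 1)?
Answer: -4720/3 ≈ -1573.3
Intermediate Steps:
L(J) = 2*J/(1 + J) (L(J) = (2*J)/(1 + J) = 2*J/(1 + J))
C(V) = 66*V (C(V) = 11*(6*V) = 66*V)
(-291 + C(-9))*L(8) = (-291 + 66*(-9))*(2*8/(1 + 8)) = (-291 - 594)*(2*8/9) = -1770*8/9 = -885*16/9 = -4720/3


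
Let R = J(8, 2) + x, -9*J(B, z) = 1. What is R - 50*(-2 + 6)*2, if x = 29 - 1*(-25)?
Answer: -3115/9 ≈ -346.11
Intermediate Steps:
J(B, z) = -⅑ (J(B, z) = -⅑*1 = -⅑)
x = 54 (x = 29 + 25 = 54)
R = 485/9 (R = -⅑ + 54 = 485/9 ≈ 53.889)
R - 50*(-2 + 6)*2 = 485/9 - 50*(-2 + 6)*2 = 485/9 - 200*2 = 485/9 - 50*8 = 485/9 - 400 = -3115/9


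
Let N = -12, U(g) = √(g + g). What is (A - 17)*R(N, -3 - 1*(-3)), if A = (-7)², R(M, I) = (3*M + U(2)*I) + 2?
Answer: -1088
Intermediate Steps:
U(g) = √2*√g (U(g) = √(2*g) = √2*√g)
R(M, I) = 2 + 2*I + 3*M (R(M, I) = (3*M + (√2*√2)*I) + 2 = (3*M + 2*I) + 2 = (2*I + 3*M) + 2 = 2 + 2*I + 3*M)
A = 49
(A - 17)*R(N, -3 - 1*(-3)) = (49 - 17)*(2 + 2*(-3 - 1*(-3)) + 3*(-12)) = 32*(2 + 2*(-3 + 3) - 36) = 32*(2 + 2*0 - 36) = 32*(2 + 0 - 36) = 32*(-34) = -1088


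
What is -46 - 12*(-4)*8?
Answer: 338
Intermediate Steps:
-46 - 12*(-4)*8 = -46 + 48*8 = -46 + 384 = 338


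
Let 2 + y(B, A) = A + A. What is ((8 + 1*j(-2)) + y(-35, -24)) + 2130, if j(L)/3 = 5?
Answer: 2103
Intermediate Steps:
y(B, A) = -2 + 2*A (y(B, A) = -2 + (A + A) = -2 + 2*A)
j(L) = 15 (j(L) = 3*5 = 15)
((8 + 1*j(-2)) + y(-35, -24)) + 2130 = ((8 + 1*15) + (-2 + 2*(-24))) + 2130 = ((8 + 15) + (-2 - 48)) + 2130 = (23 - 50) + 2130 = -27 + 2130 = 2103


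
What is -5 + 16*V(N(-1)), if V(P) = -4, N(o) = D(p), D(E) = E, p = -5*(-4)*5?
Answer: -69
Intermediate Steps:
p = 100 (p = 20*5 = 100)
N(o) = 100
-5 + 16*V(N(-1)) = -5 + 16*(-4) = -5 - 64 = -69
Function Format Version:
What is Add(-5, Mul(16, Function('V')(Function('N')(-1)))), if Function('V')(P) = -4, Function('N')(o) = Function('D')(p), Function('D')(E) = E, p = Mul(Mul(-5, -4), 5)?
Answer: -69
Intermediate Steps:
p = 100 (p = Mul(20, 5) = 100)
Function('N')(o) = 100
Add(-5, Mul(16, Function('V')(Function('N')(-1)))) = Add(-5, Mul(16, -4)) = Add(-5, -64) = -69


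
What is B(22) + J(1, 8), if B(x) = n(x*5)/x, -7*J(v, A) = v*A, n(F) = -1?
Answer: -183/154 ≈ -1.1883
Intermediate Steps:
J(v, A) = -A*v/7 (J(v, A) = -v*A/7 = -A*v/7)
B(x) = -1/x
B(22) + J(1, 8) = -1/22 - ⅐*8*1 = -1*1/22 - 8/7 = -1/22 - 8/7 = -183/154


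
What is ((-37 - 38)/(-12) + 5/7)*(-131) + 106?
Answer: -22577/28 ≈ -806.32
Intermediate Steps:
((-37 - 38)/(-12) + 5/7)*(-131) + 106 = (-75*(-1/12) + 5*(⅐))*(-131) + 106 = (25/4 + 5/7)*(-131) + 106 = (195/28)*(-131) + 106 = -25545/28 + 106 = -22577/28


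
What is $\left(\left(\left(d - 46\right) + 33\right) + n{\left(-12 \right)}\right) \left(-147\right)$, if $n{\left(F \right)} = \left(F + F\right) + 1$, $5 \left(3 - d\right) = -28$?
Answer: $\frac{20139}{5} \approx 4027.8$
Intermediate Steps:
$d = \frac{43}{5}$ ($d = 3 - - \frac{28}{5} = 3 + \frac{28}{5} = \frac{43}{5} \approx 8.6$)
$n{\left(F \right)} = 1 + 2 F$ ($n{\left(F \right)} = 2 F + 1 = 1 + 2 F$)
$\left(\left(\left(d - 46\right) + 33\right) + n{\left(-12 \right)}\right) \left(-147\right) = \left(\left(\left(\frac{43}{5} - 46\right) + 33\right) + \left(1 + 2 \left(-12\right)\right)\right) \left(-147\right) = \left(\left(- \frac{187}{5} + 33\right) + \left(1 - 24\right)\right) \left(-147\right) = \left(- \frac{22}{5} - 23\right) \left(-147\right) = \left(- \frac{137}{5}\right) \left(-147\right) = \frac{20139}{5}$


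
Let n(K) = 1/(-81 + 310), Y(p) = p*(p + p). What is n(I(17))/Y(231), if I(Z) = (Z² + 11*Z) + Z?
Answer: 1/24439338 ≈ 4.0918e-8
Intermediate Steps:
Y(p) = 2*p² (Y(p) = p*(2*p) = 2*p²)
I(Z) = Z² + 12*Z
n(K) = 1/229
n(I(17))/Y(231) = 1/(229*((2*231²))) = 1/(229*((2*53361))) = (1/229)/106722 = (1/229)*(1/106722) = 1/24439338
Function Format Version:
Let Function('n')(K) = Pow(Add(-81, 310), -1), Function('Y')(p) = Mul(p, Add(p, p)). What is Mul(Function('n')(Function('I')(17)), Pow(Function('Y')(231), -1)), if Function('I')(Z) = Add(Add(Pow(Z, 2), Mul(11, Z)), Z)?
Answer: Rational(1, 24439338) ≈ 4.0918e-8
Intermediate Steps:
Function('Y')(p) = Mul(2, Pow(p, 2)) (Function('Y')(p) = Mul(p, Mul(2, p)) = Mul(2, Pow(p, 2)))
Function('I')(Z) = Add(Pow(Z, 2), Mul(12, Z))
Function('n')(K) = Rational(1, 229) (Function('n')(K) = Pow(229, -1) = Rational(1, 229))
Mul(Function('n')(Function('I')(17)), Pow(Function('Y')(231), -1)) = Mul(Rational(1, 229), Pow(Mul(2, Pow(231, 2)), -1)) = Mul(Rational(1, 229), Pow(Mul(2, 53361), -1)) = Mul(Rational(1, 229), Pow(106722, -1)) = Mul(Rational(1, 229), Rational(1, 106722)) = Rational(1, 24439338)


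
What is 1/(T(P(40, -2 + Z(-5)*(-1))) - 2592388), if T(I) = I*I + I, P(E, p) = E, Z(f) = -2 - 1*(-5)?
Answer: -1/2590748 ≈ -3.8599e-7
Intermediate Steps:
Z(f) = 3 (Z(f) = -2 + 5 = 3)
T(I) = I + I² (T(I) = I² + I = I + I²)
1/(T(P(40, -2 + Z(-5)*(-1))) - 2592388) = 1/(40*(1 + 40) - 2592388) = 1/(40*41 - 2592388) = 1/(1640 - 2592388) = 1/(-2590748) = -1/2590748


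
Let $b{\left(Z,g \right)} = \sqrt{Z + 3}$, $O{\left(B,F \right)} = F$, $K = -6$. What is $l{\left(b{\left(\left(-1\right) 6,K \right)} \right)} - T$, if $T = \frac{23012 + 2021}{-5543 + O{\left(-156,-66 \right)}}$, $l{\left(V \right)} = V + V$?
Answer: $\frac{25033}{5609} + 2 i \sqrt{3} \approx 4.463 + 3.4641 i$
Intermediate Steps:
$b{\left(Z,g \right)} = \sqrt{3 + Z}$
$l{\left(V \right)} = 2 V$
$T = - \frac{25033}{5609}$ ($T = \frac{23012 + 2021}{-5543 - 66} = \frac{25033}{-5609} = 25033 \left(- \frac{1}{5609}\right) = - \frac{25033}{5609} \approx -4.463$)
$l{\left(b{\left(\left(-1\right) 6,K \right)} \right)} - T = 2 \sqrt{3 - 6} - - \frac{25033}{5609} = 2 \sqrt{3 - 6} + \frac{25033}{5609} = 2 \sqrt{-3} + \frac{25033}{5609} = 2 i \sqrt{3} + \frac{25033}{5609} = \frac{25033}{5609} + 2 i \sqrt{3}$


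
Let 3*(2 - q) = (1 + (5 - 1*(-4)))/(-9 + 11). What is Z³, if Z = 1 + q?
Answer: 64/27 ≈ 2.3704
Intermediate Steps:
q = ⅓ (q = 2 - (1 + (5 - 1*(-4)))/(3*(-9 + 11)) = 2 - (1 + (5 + 4))/(3*2) = 2 - (1 + 9)/(3*2) = 2 - 10/(3*2) = 2 - ⅓*5 = 2 - 5/3 = ⅓ ≈ 0.33333)
Z = 4/3 (Z = 1 + ⅓ = 4/3 ≈ 1.3333)
Z³ = (4/3)³ = 64/27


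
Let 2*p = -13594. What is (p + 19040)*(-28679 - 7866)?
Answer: -447420435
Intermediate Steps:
p = -6797 (p = (½)*(-13594) = -6797)
(p + 19040)*(-28679 - 7866) = (-6797 + 19040)*(-28679 - 7866) = 12243*(-36545) = -447420435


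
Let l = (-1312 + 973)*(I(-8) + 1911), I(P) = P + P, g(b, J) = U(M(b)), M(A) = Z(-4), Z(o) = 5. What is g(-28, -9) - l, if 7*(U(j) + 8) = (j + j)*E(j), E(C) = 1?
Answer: 4496789/7 ≈ 6.4240e+5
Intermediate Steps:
M(A) = 5
U(j) = -8 + 2*j/7 (U(j) = -8 + ((j + j)*1)/7 = -8 + ((2*j)*1)/7 = -8 + (2*j)/7 = -8 + 2*j/7)
g(b, J) = -46/7 (g(b, J) = -8 + (2/7)*5 = -8 + 10/7 = -46/7)
I(P) = 2*P
l = -642405 (l = (-1312 + 973)*(2*(-8) + 1911) = -339*(-16 + 1911) = -339*1895 = -642405)
g(-28, -9) - l = -46/7 - 1*(-642405) = -46/7 + 642405 = 4496789/7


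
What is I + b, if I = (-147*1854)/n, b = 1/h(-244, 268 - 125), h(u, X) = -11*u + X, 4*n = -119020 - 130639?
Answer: 3082109363/705785993 ≈ 4.3669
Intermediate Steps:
n = -249659/4 (n = (-119020 - 130639)/4 = (1/4)*(-249659) = -249659/4 ≈ -62415.)
h(u, X) = X - 11*u
b = 1/2827 (b = 1/((268 - 125) - 11*(-244)) = 1/(143 + 2684) = 1/2827 ≈ 0.00035373)
I = 1090152/249659 (I = (-147*1854)/(-249659/4) = -272538*(-4/249659) = 1090152/249659 ≈ 4.3666)
I + b = 1090152/249659 + 1/2827 = 3082109363/705785993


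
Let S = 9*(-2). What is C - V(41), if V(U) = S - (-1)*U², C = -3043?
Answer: -4706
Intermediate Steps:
S = -18
V(U) = -18 + U² (V(U) = -18 - (-1)*U² = -18 + U²)
C - V(41) = -3043 - (-18 + 41²) = -3043 - (-18 + 1681) = -3043 - 1*1663 = -3043 - 1663 = -4706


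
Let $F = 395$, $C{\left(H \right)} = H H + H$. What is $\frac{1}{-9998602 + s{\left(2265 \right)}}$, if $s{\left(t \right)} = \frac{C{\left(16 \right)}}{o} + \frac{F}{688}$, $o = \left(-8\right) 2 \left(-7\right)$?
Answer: $- \frac{4816}{48153252771} \approx -1.0001 \cdot 10^{-7}$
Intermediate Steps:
$C{\left(H \right)} = H + H^{2}$ ($C{\left(H \right)} = H^{2} + H = H + H^{2}$)
$o = 112$ ($o = \left(-16\right) \left(-7\right) = 112$)
$s{\left(t \right)} = \frac{14461}{4816}$ ($s{\left(t \right)} = \frac{16 \left(1 + 16\right)}{112} + \frac{395}{688} = 16 \cdot 17 \cdot \frac{1}{112} + 395 \cdot \frac{1}{688} = 272 \cdot \frac{1}{112} + \frac{395}{688} = \frac{17}{7} + \frac{395}{688} = \frac{14461}{4816}$)
$\frac{1}{-9998602 + s{\left(2265 \right)}} = \frac{1}{-9998602 + \frac{14461}{4816}} = \frac{1}{- \frac{48153252771}{4816}} = - \frac{4816}{48153252771}$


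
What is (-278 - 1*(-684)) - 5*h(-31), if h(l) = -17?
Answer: 491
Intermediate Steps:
(-278 - 1*(-684)) - 5*h(-31) = (-278 - 1*(-684)) - 5*(-17) = (-278 + 684) + 85 = 406 + 85 = 491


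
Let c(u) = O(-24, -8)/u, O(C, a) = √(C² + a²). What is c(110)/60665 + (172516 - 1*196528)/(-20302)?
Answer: 12006/10151 + 4*√10/3336575 ≈ 1.1827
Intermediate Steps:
c(u) = 8*√10/u (c(u) = √((-24)² + (-8)²)/u = √(576 + 64)/u = √640/u = (8*√10)/u = 8*√10/u)
c(110)/60665 + (172516 - 1*196528)/(-20302) = (8*√10/110)/60665 + (172516 - 1*196528)/(-20302) = (8*√10*(1/110))*(1/60665) + (172516 - 196528)*(-1/20302) = (4*√10/55)*(1/60665) - 24012*(-1/20302) = 4*√10/3336575 + 12006/10151 = 12006/10151 + 4*√10/3336575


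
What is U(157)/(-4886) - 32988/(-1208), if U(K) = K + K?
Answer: 20100007/737786 ≈ 27.244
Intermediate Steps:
U(K) = 2*K
U(157)/(-4886) - 32988/(-1208) = (2*157)/(-4886) - 32988/(-1208) = 314*(-1/4886) - 32988*(-1/1208) = -157/2443 + 8247/302 = 20100007/737786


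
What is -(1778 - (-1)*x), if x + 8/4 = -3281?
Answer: 1505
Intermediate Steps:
x = -3283 (x = -2 - 3281 = -3283)
-(1778 - (-1)*x) = -(1778 - (-1)*(-3283)) = -(1778 - 1*3283) = -(1778 - 3283) = -1*(-1505) = 1505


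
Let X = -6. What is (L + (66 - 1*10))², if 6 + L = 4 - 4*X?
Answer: 6084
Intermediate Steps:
L = 22 (L = -6 + (4 - 4*(-6)) = -6 + (4 + 24) = -6 + 28 = 22)
(L + (66 - 1*10))² = (22 + (66 - 1*10))² = (22 + (66 - 10))² = (22 + 56)² = 78² = 6084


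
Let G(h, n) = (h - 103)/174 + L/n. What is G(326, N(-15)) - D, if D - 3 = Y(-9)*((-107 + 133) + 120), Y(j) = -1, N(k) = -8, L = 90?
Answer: 46295/348 ≈ 133.03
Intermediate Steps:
D = -143 (D = 3 - ((-107 + 133) + 120) = 3 - (26 + 120) = 3 - 1*146 = 3 - 146 = -143)
G(h, n) = -103/174 + 90/n + h/174 (G(h, n) = (h - 103)/174 + 90/n = (-103 + h)*(1/174) + 90/n = (-103/174 + h/174) + 90/n = -103/174 + 90/n + h/174)
G(326, N(-15)) - D = (1/174)*(15660 - 8*(-103 + 326))/(-8) - 1*(-143) = (1/174)*(-1/8)*(15660 - 8*223) + 143 = (1/174)*(-1/8)*(15660 - 1784) + 143 = (1/174)*(-1/8)*13876 + 143 = -3469/348 + 143 = 46295/348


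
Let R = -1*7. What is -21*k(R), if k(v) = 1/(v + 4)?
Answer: 7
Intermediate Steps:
R = -7
k(v) = 1/(4 + v)
-21*k(R) = -21/(4 - 7) = -21/(-3) = -21*(-⅓) = 7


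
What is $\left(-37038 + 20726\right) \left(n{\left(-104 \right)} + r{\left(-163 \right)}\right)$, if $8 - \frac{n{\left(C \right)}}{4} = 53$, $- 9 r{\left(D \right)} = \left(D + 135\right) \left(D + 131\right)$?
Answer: $\frac{41040992}{9} \approx 4.5601 \cdot 10^{6}$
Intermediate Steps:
$r{\left(D \right)} = - \frac{\left(131 + D\right) \left(135 + D\right)}{9}$ ($r{\left(D \right)} = - \frac{\left(D + 135\right) \left(D + 131\right)}{9} = - \frac{\left(135 + D\right) \left(131 + D\right)}{9} = - \frac{\left(131 + D\right) \left(135 + D\right)}{9}$)
$n{\left(C \right)} = -180$ ($n{\left(C \right)} = 32 - 212 = -180$)
$\left(-37038 + 20726\right) \left(n{\left(-104 \right)} + r{\left(-163 \right)}\right) = \left(-37038 + 20726\right) \left(-180 - \left(- \frac{25673}{9} + \frac{26569}{9}\right)\right) = - 16312 \left(-180 - \frac{896}{9}\right) = \left(-16312\right) \left(- \frac{2516}{9}\right) = \frac{41040992}{9}$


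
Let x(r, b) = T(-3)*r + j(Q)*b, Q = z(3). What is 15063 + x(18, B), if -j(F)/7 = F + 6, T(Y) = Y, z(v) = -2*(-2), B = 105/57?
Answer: 282721/19 ≈ 14880.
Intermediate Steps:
B = 35/19 (B = 105*(1/57) = 35/19 ≈ 1.8421)
z(v) = 4
Q = 4
j(F) = -42 - 7*F (j(F) = -7*(F + 6) = -7*(6 + F) = -42 - 7*F)
x(r, b) = -70*b - 3*r (x(r, b) = -3*r + (-42 - 7*4)*b = -3*r + (-42 - 28)*b = -3*r - 70*b = -70*b - 3*r)
15063 + x(18, B) = 15063 + (-70*35/19 - 3*18) = 15063 + (-2450/19 - 54) = 15063 - 3476/19 = 282721/19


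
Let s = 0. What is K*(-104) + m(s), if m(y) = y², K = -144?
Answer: 14976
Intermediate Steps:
K*(-104) + m(s) = -144*(-104) + 0² = 14976 + 0 = 14976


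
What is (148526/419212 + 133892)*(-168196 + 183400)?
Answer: 213347399475630/104803 ≈ 2.0357e+9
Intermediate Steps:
(148526/419212 + 133892)*(-168196 + 183400) = (148526*(1/419212) + 133892)*15204 = (74263/209606 + 133892)*15204 = (28064640815/209606)*15204 = 213347399475630/104803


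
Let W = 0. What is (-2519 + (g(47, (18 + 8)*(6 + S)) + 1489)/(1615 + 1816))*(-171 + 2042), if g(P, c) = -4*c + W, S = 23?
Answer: -16173328136/3431 ≈ -4.7139e+6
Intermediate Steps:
g(P, c) = -4*c (g(P, c) = -4*c + 0 = -4*c)
(-2519 + (g(47, (18 + 8)*(6 + S)) + 1489)/(1615 + 1816))*(-171 + 2042) = (-2519 + (-4*(18 + 8)*(6 + 23) + 1489)/(1615 + 1816))*(-171 + 2042) = (-2519 + (-104*29 + 1489)/3431)*1871 = (-2519 + (-4*754 + 1489)*(1/3431))*1871 = (-2519 + (-3016 + 1489)*(1/3431))*1871 = (-2519 - 1527*1/3431)*1871 = (-2519 - 1527/3431)*1871 = -8644216/3431*1871 = -16173328136/3431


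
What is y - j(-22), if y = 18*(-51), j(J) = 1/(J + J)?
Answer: -40391/44 ≈ -917.98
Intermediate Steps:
j(J) = 1/(2*J)
y = -918
y - j(-22) = -918 - 1/(2*(-22)) = -918 - (-1)/(2*22) = -918 - 1*(-1/44) = -918 + 1/44 = -40391/44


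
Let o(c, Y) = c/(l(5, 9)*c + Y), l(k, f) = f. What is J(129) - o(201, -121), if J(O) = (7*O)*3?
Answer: 4572591/1688 ≈ 2708.9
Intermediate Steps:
J(O) = 21*O
o(c, Y) = c/(Y + 9*c) (o(c, Y) = c/(9*c + Y) = c/(Y + 9*c))
J(129) - o(201, -121) = 21*129 - 201/(-121 + 9*201) = 2709 - 201/(-121 + 1809) = 2709 - 201/1688 = 4572591/1688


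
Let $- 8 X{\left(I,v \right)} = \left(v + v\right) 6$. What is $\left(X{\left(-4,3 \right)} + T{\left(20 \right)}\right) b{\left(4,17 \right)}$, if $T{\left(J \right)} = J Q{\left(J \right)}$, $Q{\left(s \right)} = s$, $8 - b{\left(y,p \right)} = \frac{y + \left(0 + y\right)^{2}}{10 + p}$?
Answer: $\frac{77518}{27} \approx 2871.0$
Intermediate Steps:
$X{\left(I,v \right)} = - \frac{3 v}{2}$ ($X{\left(I,v \right)} = - \frac{\left(v + v\right) 6}{8} = - \frac{2 v 6}{8} = - \frac{12 v}{8} = - \frac{3 v}{2}$)
$b{\left(y,p \right)} = 8 - \frac{y + y^{2}}{10 + p}$ ($b{\left(y,p \right)} = 8 - \frac{y + \left(0 + y\right)^{2}}{10 + p} = 8 - \frac{y + y^{2}}{10 + p}$)
$T{\left(J \right)} = J^{2}$ ($T{\left(J \right)} = J J = J^{2}$)
$\left(X{\left(-4,3 \right)} + T{\left(20 \right)}\right) b{\left(4,17 \right)} = \left(\left(- \frac{3}{2}\right) 3 + 20^{2}\right) \frac{80 - 4 - 4^{2} + 8 \cdot 17}{10 + 17} = \left(- \frac{9}{2} + 400\right) \frac{80 - 4 - 16 + 136}{27} = \frac{791 \frac{80 - 4 - 16 + 136}{27}}{2} = \frac{791 \cdot \frac{1}{27} \cdot 196}{2} = \frac{791}{2} \cdot \frac{196}{27} = \frac{77518}{27}$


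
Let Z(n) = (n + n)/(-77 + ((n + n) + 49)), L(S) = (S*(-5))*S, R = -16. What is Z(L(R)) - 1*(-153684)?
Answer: 99434188/647 ≈ 1.5369e+5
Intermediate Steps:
L(S) = -5*S**2 (L(S) = (-5*S)*S = -5*S**2)
Z(n) = 2*n/(-28 + 2*n) (Z(n) = (2*n)/(-77 + (2*n + 49)) = (2*n)/(-77 + (49 + 2*n)) = (2*n)/(-28 + 2*n) = 2*n/(-28 + 2*n))
Z(L(R)) - 1*(-153684) = (-5*(-16)**2)/(-14 - 5*(-16)**2) - 1*(-153684) = (-5*256)/(-14 - 5*256) + 153684 = -1280/(-14 - 1280) + 153684 = -1280/(-1294) + 153684 = -1280*(-1/1294) + 153684 = 640/647 + 153684 = 99434188/647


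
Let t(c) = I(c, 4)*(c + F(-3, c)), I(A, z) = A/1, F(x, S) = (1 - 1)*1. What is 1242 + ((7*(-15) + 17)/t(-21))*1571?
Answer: 409474/441 ≈ 928.51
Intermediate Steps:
F(x, S) = 0 (F(x, S) = 0*1 = 0)
I(A, z) = A (I(A, z) = A*1 = A)
t(c) = c**2 (t(c) = c*(c + 0) = c*c = c**2)
1242 + ((7*(-15) + 17)/t(-21))*1571 = 1242 + ((7*(-15) + 17)/((-21)**2))*1571 = 1242 + ((-105 + 17)/441)*1571 = 1242 - 88*1/441*1571 = 1242 - 88/441*1571 = 1242 - 138248/441 = 409474/441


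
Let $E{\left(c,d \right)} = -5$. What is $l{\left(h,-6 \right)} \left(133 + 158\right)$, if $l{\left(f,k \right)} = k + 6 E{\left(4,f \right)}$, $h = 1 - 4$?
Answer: $-10476$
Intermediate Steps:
$h = -3$
$l{\left(f,k \right)} = -30 + k$ ($l{\left(f,k \right)} = k + 6 \left(-5\right) = k - 30 = -30 + k$)
$l{\left(h,-6 \right)} \left(133 + 158\right) = \left(-30 - 6\right) \left(133 + 158\right) = \left(-36\right) 291 = -10476$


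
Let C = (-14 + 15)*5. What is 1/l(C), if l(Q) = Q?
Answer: 1/5 ≈ 0.20000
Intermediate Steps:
C = 5 (C = 1*5 = 5)
1/l(C) = 1/5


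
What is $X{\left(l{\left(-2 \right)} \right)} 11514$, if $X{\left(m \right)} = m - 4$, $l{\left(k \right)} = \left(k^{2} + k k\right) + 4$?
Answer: $92112$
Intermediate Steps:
$l{\left(k \right)} = 4 + 2 k^{2}$ ($l{\left(k \right)} = \left(k^{2} + k^{2}\right) + 4 = 2 k^{2} + 4 = 4 + 2 k^{2}$)
$X{\left(m \right)} = -4 + m$
$X{\left(l{\left(-2 \right)} \right)} 11514 = \left(-4 + \left(4 + 2 \left(-2\right)^{2}\right)\right) 11514 = \left(-4 + \left(4 + 2 \cdot 4\right)\right) 11514 = \left(-4 + \left(4 + 8\right)\right) 11514 = \left(-4 + 12\right) 11514 = 8 \cdot 11514 = 92112$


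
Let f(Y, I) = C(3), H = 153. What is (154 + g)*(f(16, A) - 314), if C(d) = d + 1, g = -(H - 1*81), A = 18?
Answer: -25420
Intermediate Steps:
g = -72 (g = -(153 - 1*81) = -(153 - 81) = -1*72 = -72)
C(d) = 1 + d
f(Y, I) = 4 (f(Y, I) = 1 + 3 = 4)
(154 + g)*(f(16, A) - 314) = (154 - 72)*(4 - 314) = 82*(-310) = -25420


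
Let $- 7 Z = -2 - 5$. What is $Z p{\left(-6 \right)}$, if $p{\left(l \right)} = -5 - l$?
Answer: $1$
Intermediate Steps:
$Z = 1$ ($Z = - \frac{-2 - 5}{7} = \left(- \frac{1}{7}\right) \left(-7\right) = 1$)
$Z p{\left(-6 \right)} = 1 \left(-5 - -6\right) = 1 \left(-5 + 6\right) = 1 \cdot 1 = 1$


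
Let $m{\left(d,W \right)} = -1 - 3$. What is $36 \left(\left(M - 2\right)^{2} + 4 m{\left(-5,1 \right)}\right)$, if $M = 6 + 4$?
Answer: $1728$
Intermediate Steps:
$M = 10$
$m{\left(d,W \right)} = -4$ ($m{\left(d,W \right)} = -1 - 3 = -4$)
$36 \left(\left(M - 2\right)^{2} + 4 m{\left(-5,1 \right)}\right) = 36 \left(\left(10 - 2\right)^{2} + 4 \left(-4\right)\right) = 36 \left(8^{2} - 16\right) = 36 \left(64 - 16\right) = 36 \cdot 48 = 1728$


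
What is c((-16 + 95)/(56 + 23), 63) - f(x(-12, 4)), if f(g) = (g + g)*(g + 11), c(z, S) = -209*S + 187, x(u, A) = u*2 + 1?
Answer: -13532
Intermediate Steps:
x(u, A) = 1 + 2*u (x(u, A) = 2*u + 1 = 1 + 2*u)
c(z, S) = 187 - 209*S
f(g) = 2*g*(11 + g) (f(g) = (2*g)*(11 + g) = 2*g*(11 + g))
c((-16 + 95)/(56 + 23), 63) - f(x(-12, 4)) = (187 - 209*63) - 2*(1 + 2*(-12))*(11 + (1 + 2*(-12))) = (187 - 13167) - 2*(1 - 24)*(11 + (1 - 24)) = -12980 - 2*(-23)*(11 - 23) = -12980 - 2*(-23)*(-12) = -12980 - 1*552 = -12980 - 552 = -13532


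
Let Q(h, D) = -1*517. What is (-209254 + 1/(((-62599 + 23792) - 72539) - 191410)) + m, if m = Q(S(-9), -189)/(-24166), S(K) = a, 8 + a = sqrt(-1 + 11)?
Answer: -765493061071649/3658200748 ≈ -2.0925e+5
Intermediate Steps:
a = -8 + sqrt(10) (a = -8 + sqrt(-1 + 11) = -8 + sqrt(10) ≈ -4.8377)
S(K) = -8 + sqrt(10)
Q(h, D) = -517
m = 517/24166 (m = -517/(-24166) = -517*(-1/24166) = 517/24166 ≈ 0.021394)
(-209254 + 1/(((-62599 + 23792) - 72539) - 191410)) + m = (-209254 + 1/(((-62599 + 23792) - 72539) - 191410)) + 517/24166 = (-209254 + 1/((-38807 - 72539) - 191410)) + 517/24166 = (-209254 + 1/(-111346 - 191410)) + 517/24166 = (-209254 + 1/(-302756)) + 517/24166 = (-209254 - 1/302756) + 517/24166 = -63352904025/302756 + 517/24166 = -765493061071649/3658200748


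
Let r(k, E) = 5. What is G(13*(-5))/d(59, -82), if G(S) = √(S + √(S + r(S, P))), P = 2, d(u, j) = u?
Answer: √(-65 + 2*I*√15)/59 ≈ 0.0081277 + 0.13689*I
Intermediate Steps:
G(S) = √(S + √(5 + S)) (G(S) = √(S + √(S + 5)) = √(S + √(5 + S)))
G(13*(-5))/d(59, -82) = √(13*(-5) + √(5 + 13*(-5)))/59 = √(-65 + √(5 - 65))*(1/59) = √(-65 + √(-60))*(1/59) = √(-65 + 2*I*√15)*(1/59) = √(-65 + 2*I*√15)/59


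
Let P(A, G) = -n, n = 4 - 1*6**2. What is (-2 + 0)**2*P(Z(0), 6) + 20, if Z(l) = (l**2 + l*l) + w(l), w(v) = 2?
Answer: 148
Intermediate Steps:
n = -32 (n = 4 - 1*36 = 4 - 36 = -32)
Z(l) = 2 + 2*l**2 (Z(l) = (l**2 + l*l) + 2 = (l**2 + l**2) + 2 = 2*l**2 + 2 = 2 + 2*l**2)
P(A, G) = 32 (P(A, G) = -1*(-32) = 32)
(-2 + 0)**2*P(Z(0), 6) + 20 = (-2 + 0)**2*32 + 20 = (-2)**2*32 + 20 = 4*32 + 20 = 128 + 20 = 148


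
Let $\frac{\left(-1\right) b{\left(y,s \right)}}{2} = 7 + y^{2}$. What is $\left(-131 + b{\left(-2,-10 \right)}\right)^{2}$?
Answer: $23409$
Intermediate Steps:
$b{\left(y,s \right)} = -14 - 2 y^{2}$ ($b{\left(y,s \right)} = - 2 \left(7 + y^{2}\right) = -14 - 2 y^{2}$)
$\left(-131 + b{\left(-2,-10 \right)}\right)^{2} = \left(-131 - \left(14 + 2 \left(-2\right)^{2}\right)\right)^{2} = \left(-131 - 22\right)^{2} = \left(-153\right)^{2} = 23409$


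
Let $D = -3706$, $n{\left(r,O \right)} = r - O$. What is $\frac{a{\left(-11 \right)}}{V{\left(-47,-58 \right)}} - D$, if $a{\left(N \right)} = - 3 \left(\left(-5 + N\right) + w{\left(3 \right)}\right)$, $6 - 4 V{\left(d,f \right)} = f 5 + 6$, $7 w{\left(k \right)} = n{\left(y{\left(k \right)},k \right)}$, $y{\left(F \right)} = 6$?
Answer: $\frac{3762244}{1015} \approx 3706.6$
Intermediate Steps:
$w{\left(k \right)} = \frac{6}{7} - \frac{k}{7}$ ($w{\left(k \right)} = \frac{6 - k}{7} = \frac{6}{7} - \frac{k}{7}$)
$V{\left(d,f \right)} = - \frac{5 f}{4}$ ($V{\left(d,f \right)} = \frac{3}{2} - \frac{f 5 + 6}{4} = \frac{3}{2} - \frac{5 f + 6}{4} = \frac{3}{2} - \frac{6 + 5 f}{4} = \frac{3}{2} - \left(\frac{3}{2} + \frac{5 f}{4}\right) = - \frac{5 f}{4}$)
$a{\left(N \right)} = \frac{96}{7} - 3 N$ ($a{\left(N \right)} = - 3 \left(\left(-5 + N\right) + \left(\frac{6}{7} - \frac{3}{7}\right)\right) = - 3 \left(\left(-5 + N\right) + \frac{3}{7}\right) = - 3 \left(- \frac{32}{7} + N\right) = \frac{96}{7} - 3 N$)
$\frac{a{\left(-11 \right)}}{V{\left(-47,-58 \right)}} - D = \frac{\frac{96}{7} - -33}{\left(- \frac{5}{4}\right) \left(-58\right)} - -3706 = \frac{\frac{96}{7} + 33}{\frac{145}{2}} + 3706 = \frac{327}{7} \cdot \frac{2}{145} + 3706 = \frac{654}{1015} + 3706 = \frac{3762244}{1015}$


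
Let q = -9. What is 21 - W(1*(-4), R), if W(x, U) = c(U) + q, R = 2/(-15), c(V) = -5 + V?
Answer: 527/15 ≈ 35.133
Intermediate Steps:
R = -2/15 (R = 2*(-1/15) = -2/15 ≈ -0.13333)
W(x, U) = -14 + U (W(x, U) = (-5 + U) - 9 = -14 + U)
21 - W(1*(-4), R) = 21 - (-14 - 2/15) = 21 - 1*(-212/15) = 21 + 212/15 = 527/15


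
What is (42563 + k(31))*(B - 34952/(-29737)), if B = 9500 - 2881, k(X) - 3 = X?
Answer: 8385822410535/29737 ≈ 2.8200e+8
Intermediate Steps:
k(X) = 3 + X
B = 6619
(42563 + k(31))*(B - 34952/(-29737)) = (42563 + (3 + 31))*(6619 - 34952/(-29737)) = (42563 + 34)*(6619 - 34952*(-1/29737)) = 42597*(6619 + 34952/29737) = 42597*(196864155/29737) = 8385822410535/29737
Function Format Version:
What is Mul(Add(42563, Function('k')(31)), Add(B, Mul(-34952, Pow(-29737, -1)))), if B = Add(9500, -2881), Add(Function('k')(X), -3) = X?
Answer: Rational(8385822410535, 29737) ≈ 2.8200e+8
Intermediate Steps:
Function('k')(X) = Add(3, X)
B = 6619
Mul(Add(42563, Function('k')(31)), Add(B, Mul(-34952, Pow(-29737, -1)))) = Mul(Add(42563, Add(3, 31)), Add(6619, Mul(-34952, Pow(-29737, -1)))) = Mul(Add(42563, 34), Add(6619, Mul(-34952, Rational(-1, 29737)))) = Mul(42597, Add(6619, Rational(34952, 29737))) = Mul(42597, Rational(196864155, 29737)) = Rational(8385822410535, 29737)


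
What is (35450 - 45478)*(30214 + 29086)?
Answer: -594660400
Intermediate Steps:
(35450 - 45478)*(30214 + 29086) = -10028*59300 = -594660400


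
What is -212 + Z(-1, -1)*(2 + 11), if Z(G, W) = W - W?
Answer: -212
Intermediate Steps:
Z(G, W) = 0
-212 + Z(-1, -1)*(2 + 11) = -212 + 0*(2 + 11) = -212 + 0*13 = -212 + 0 = -212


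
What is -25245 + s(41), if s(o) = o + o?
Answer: -25163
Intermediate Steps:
s(o) = 2*o
-25245 + s(41) = -25245 + 2*41 = -25245 + 82 = -25163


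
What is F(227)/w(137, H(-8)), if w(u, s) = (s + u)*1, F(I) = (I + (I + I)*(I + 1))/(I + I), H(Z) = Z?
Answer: 457/258 ≈ 1.7713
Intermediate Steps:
F(I) = (I + 2*I*(1 + I))/(2*I) (F(I) = (I + (2*I)*(1 + I))/((2*I)) = (I + 2*I*(1 + I))*(1/(2*I)) = (I + 2*I*(1 + I))/(2*I))
w(u, s) = s + u
F(227)/w(137, H(-8)) = (3/2 + 227)/(-8 + 137) = (457/2)/129 = (457/2)*(1/129) = 457/258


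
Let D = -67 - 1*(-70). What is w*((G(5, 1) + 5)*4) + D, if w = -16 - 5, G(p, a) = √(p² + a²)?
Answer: -417 - 84*√26 ≈ -845.32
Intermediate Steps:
D = 3 (D = -67 + 70 = 3)
G(p, a) = √(a² + p²)
w = -21
w*((G(5, 1) + 5)*4) + D = -21*(√(1² + 5²) + 5)*4 + 3 = -21*(√(1 + 25) + 5)*4 + 3 = -21*(√26 + 5)*4 + 3 = -21*(5 + √26)*4 + 3 = -21*(20 + 4*√26) + 3 = (-420 - 84*√26) + 3 = -417 - 84*√26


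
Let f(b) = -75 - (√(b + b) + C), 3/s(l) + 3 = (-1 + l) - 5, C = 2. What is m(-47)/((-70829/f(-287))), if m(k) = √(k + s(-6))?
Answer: -2*√169330/354145 + 14*I*√295/32195 ≈ -0.0023239 + 0.0074688*I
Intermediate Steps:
s(l) = 3/(-9 + l) (s(l) = 3/(-3 + ((-1 + l) - 5)) = 3/(-3 + (-6 + l)) = 3/(-9 + l))
f(b) = -77 - √2*√b (f(b) = -75 - (√(b + b) + 2) = -75 - (√(2*b) + 2) = -75 - (√2*√b + 2) = -75 - (2 + √2*√b) = -75 + (-2 - √2*√b) = -77 - √2*√b)
m(k) = √(-⅕ + k) (m(k) = √(k + 3/(-9 - 6)) = √(k + 3/(-15)) = √(k + 3*(-1/15)) = √(k - ⅕) = √(-⅕ + k))
m(-47)/((-70829/f(-287))) = (√(-5 + 25*(-47))/5)/((-70829/(-77 - √2*√(-287)))) = (√(-5 - 1175)/5)/((-70829/(-77 - √2*I*√287))) = (√(-1180)/5)/((-70829/(-77 - I*√574))) = ((2*I*√295)/5)*(7/6439 + I*√574/70829) = (2*I*√295/5)*(7/6439 + I*√574/70829) = 2*I*√295*(7/6439 + I*√574/70829)/5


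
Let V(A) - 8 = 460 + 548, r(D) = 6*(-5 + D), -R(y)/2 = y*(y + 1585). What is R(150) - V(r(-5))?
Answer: -521516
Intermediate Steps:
R(y) = -2*y*(1585 + y) (R(y) = -2*y*(y + 1585) = -2*y*(1585 + y))
r(D) = -30 + 6*D
V(A) = 1016 (V(A) = 8 + (460 + 548) = 8 + 1008 = 1016)
R(150) - V(r(-5)) = -2*150*(1585 + 150) - 1*1016 = -2*150*1735 - 1016 = -520500 - 1016 = -521516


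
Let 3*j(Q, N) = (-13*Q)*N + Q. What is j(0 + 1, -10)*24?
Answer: 1048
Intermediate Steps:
j(Q, N) = Q/3 - 13*N*Q/3 (j(Q, N) = ((-13*Q)*N + Q)/3 = (-13*N*Q + Q)/3 = (Q - 13*N*Q)/3 = Q/3 - 13*N*Q/3)
j(0 + 1, -10)*24 = ((0 + 1)*(1 - 13*(-10))/3)*24 = ((⅓)*1*(1 + 130))*24 = ((⅓)*1*131)*24 = (131/3)*24 = 1048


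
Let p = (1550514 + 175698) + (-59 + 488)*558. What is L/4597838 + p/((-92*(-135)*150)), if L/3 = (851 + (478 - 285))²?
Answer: 54815706847/31035406500 ≈ 1.7662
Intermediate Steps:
L = 3269808 (L = 3*(851 + (478 - 285))² = 3*(851 + 193)² = 3*1044² = 3*1089936 = 3269808)
p = 1965594 (p = 1726212 + 429*558 = 1726212 + 239382 = 1965594)
L/4597838 + p/((-92*(-135)*150)) = 3269808/4597838 + 1965594/((-92*(-135)*150)) = 3269808*(1/4597838) + 1965594/((12420*150)) = 1634904/2298919 + 1965594/1863000 = 1634904/2298919 + 1965594*(1/1863000) = 1634904/2298919 + 327599/310500 = 54815706847/31035406500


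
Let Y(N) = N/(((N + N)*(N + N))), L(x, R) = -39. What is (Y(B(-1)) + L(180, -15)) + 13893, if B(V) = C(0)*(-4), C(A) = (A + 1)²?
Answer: 221663/16 ≈ 13854.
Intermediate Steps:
C(A) = (1 + A)²
B(V) = -4 (B(V) = (1 + 0)²*(-4) = 1²*(-4) = 1*(-4) = -4)
Y(N) = 1/(4*N) (Y(N) = N/(((2*N)*(2*N))) = N/((4*N²)) = N*(1/(4*N²)) = 1/(4*N))
(Y(B(-1)) + L(180, -15)) + 13893 = ((¼)/(-4) - 39) + 13893 = ((¼)*(-¼) - 39) + 13893 = (-1/16 - 39) + 13893 = -625/16 + 13893 = 221663/16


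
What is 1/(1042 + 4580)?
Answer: 1/5622 ≈ 0.00017787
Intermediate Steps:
1/(1042 + 4580) = 1/5622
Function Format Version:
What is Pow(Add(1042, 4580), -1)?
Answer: Rational(1, 5622) ≈ 0.00017787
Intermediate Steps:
Pow(Add(1042, 4580), -1) = Pow(5622, -1) = Rational(1, 5622)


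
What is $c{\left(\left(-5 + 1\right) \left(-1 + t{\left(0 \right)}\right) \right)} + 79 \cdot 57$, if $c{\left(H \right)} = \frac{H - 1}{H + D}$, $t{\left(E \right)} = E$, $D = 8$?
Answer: $\frac{18013}{4} \approx 4503.3$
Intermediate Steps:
$c{\left(H \right)} = \frac{-1 + H}{8 + H}$ ($c{\left(H \right)} = \frac{H - 1}{H + 8} = \frac{-1 + H}{8 + H}$)
$c{\left(\left(-5 + 1\right) \left(-1 + t{\left(0 \right)}\right) \right)} + 79 \cdot 57 = \frac{-1 + \left(-5 + 1\right) \left(-1 + 0\right)}{8 + \left(-5 + 1\right) \left(-1 + 0\right)} + 79 \cdot 57 = \frac{-1 - -4}{8 - -4} + 4503 = \frac{-1 + 4}{8 + 4} + 4503 = \frac{1}{12} \cdot 3 + 4503 = \frac{1}{4} + 4503 = \frac{18013}{4}$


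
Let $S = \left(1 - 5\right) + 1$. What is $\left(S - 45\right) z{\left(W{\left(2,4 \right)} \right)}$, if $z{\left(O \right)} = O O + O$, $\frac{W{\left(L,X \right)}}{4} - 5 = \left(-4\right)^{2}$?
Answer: $-342720$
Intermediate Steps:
$W{\left(L,X \right)} = 84$ ($W{\left(L,X \right)} = 20 + 4 \left(-4\right)^{2} = 20 + 4 \cdot 16 = 20 + 64 = 84$)
$z{\left(O \right)} = O + O^{2}$ ($z{\left(O \right)} = O^{2} + O = O + O^{2}$)
$S = -3$ ($S = -4 + 1 = -3$)
$\left(S - 45\right) z{\left(W{\left(2,4 \right)} \right)} = \left(-3 - 45\right) 84 \left(1 + 84\right) = - 48 \cdot 84 \cdot 85 = \left(-48\right) 7140 = -342720$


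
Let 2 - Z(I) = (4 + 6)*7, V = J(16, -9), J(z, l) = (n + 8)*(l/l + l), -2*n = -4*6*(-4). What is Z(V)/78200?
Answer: -1/1150 ≈ -0.00086956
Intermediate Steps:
n = -48 (n = -(-4*6)*(-4)/2 = -(-12)*(-4) = -½*96 = -48)
J(z, l) = -40 - 40*l (J(z, l) = (-48 + 8)*(l/l + l) = -40*(1 + l) = -40 - 40*l)
V = 320 (V = -40 - 40*(-9) = -40 + 360 = 320)
Z(I) = -68 (Z(I) = 2 - (4 + 6)*7 = 2 - 10*7 = 2 - 1*70 = 2 - 70 = -68)
Z(V)/78200 = -68/78200 = -68*1/78200 = -1/1150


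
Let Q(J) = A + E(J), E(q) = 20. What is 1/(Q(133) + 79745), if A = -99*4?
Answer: 1/79369 ≈ 1.2599e-5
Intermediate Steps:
A = -396
Q(J) = -376 (Q(J) = -396 + 20 = -376)
1/(Q(133) + 79745) = 1/(-376 + 79745) = 1/79369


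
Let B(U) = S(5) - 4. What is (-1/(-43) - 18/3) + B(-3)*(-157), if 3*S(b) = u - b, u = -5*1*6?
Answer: 316526/129 ≈ 2453.7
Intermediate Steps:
u = -30 (u = -5*6 = -30)
S(b) = -10 - b/3 (S(b) = (-30 - b)/3 = -10 - b/3)
B(U) = -47/3 (B(U) = (-10 - ⅓*5) - 4 = (-10 - 5/3) - 4 = -35/3 - 4 = -47/3)
(-1/(-43) - 18/3) + B(-3)*(-157) = (-1/(-43) - 18/3) - 47/3*(-157) = (-1*(-1/43) - 18*⅓) + 7379/3 = (1/43 - 6) + 7379/3 = -257/43 + 7379/3 = 316526/129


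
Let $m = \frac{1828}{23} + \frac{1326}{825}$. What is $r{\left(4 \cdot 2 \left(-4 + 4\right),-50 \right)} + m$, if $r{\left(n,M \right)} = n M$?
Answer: $\frac{512866}{6325} \approx 81.086$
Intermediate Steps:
$r{\left(n,M \right)} = M n$
$m = \frac{512866}{6325}$ ($m = 1828 \cdot \frac{1}{23} + 1326 \cdot \frac{1}{825} = \frac{1828}{23} + \frac{442}{275} = \frac{512866}{6325} \approx 81.086$)
$r{\left(4 \cdot 2 \left(-4 + 4\right),-50 \right)} + m = - 50 \cdot 4 \cdot 2 \left(-4 + 4\right) + \frac{512866}{6325} = - 50 \cdot 8 \cdot 0 + \frac{512866}{6325} = \left(-50\right) 0 + \frac{512866}{6325} = 0 + \frac{512866}{6325} = \frac{512866}{6325}$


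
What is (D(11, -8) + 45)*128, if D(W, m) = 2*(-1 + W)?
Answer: 8320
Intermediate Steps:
D(W, m) = -2 + 2*W
(D(11, -8) + 45)*128 = ((-2 + 2*11) + 45)*128 = ((-2 + 22) + 45)*128 = (20 + 45)*128 = 65*128 = 8320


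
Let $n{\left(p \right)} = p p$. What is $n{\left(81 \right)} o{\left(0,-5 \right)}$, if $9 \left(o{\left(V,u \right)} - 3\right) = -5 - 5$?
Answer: $12393$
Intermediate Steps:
$o{\left(V,u \right)} = \frac{17}{9}$ ($o{\left(V,u \right)} = 3 + \frac{-5 - 5}{9} = 3 + \frac{1}{9} \left(-10\right) = 3 - \frac{10}{9} = \frac{17}{9}$)
$n{\left(p \right)} = p^{2}$
$n{\left(81 \right)} o{\left(0,-5 \right)} = 81^{2} \cdot \frac{17}{9} = 6561 \cdot \frac{17}{9} = 12393$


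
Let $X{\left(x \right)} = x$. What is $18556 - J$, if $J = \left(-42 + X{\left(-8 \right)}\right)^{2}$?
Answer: $16056$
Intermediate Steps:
$J = 2500$ ($J = \left(-42 - 8\right)^{2} = \left(-50\right)^{2} = 2500$)
$18556 - J = 18556 - 2500 = 16056$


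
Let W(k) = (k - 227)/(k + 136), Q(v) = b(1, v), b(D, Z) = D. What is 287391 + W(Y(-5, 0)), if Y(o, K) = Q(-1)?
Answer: 39372341/137 ≈ 2.8739e+5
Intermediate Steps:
Q(v) = 1
Y(o, K) = 1
W(k) = (-227 + k)/(136 + k)
287391 + W(Y(-5, 0)) = 287391 + (-227 + 1)/(136 + 1) = 287391 - 226/137 = 39372341/137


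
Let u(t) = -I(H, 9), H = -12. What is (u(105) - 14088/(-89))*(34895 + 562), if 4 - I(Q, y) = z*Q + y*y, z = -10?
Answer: 1121185797/89 ≈ 1.2598e+7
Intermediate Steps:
I(Q, y) = 4 - y**2 + 10*Q (I(Q, y) = 4 - (-10*Q + y*y) = 4 - (-10*Q + y**2) = 4 - (y**2 - 10*Q) = 4 + (-y**2 + 10*Q) = 4 - y**2 + 10*Q)
u(t) = 197 (u(t) = -(4 - 1*9**2 + 10*(-12)) = -(4 - 1*81 - 120) = -(4 - 81 - 120) = -1*(-197) = 197)
(u(105) - 14088/(-89))*(34895 + 562) = (197 - 14088/(-89))*(34895 + 562) = (197 - 14088*(-1/89))*35457 = (197 + 14088/89)*35457 = (31621/89)*35457 = 1121185797/89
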